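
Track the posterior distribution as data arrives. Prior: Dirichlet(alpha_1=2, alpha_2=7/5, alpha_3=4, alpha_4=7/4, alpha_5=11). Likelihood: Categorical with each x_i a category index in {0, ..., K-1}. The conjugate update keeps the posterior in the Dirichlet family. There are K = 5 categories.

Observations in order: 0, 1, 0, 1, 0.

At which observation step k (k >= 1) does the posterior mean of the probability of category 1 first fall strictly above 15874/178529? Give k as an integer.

obs 1: x=0 → posterior Dirichlet(3, 7/5, 4, 7/4, 11)
obs 2: x=1 → posterior Dirichlet(3, 12/5, 4, 7/4, 11)
obs 3: x=0 → posterior Dirichlet(4, 12/5, 4, 7/4, 11)
obs 4: x=1 → posterior Dirichlet(4, 17/5, 4, 7/4, 11)
obs 5: x=0 → posterior Dirichlet(5, 17/5, 4, 7/4, 11)

k = 2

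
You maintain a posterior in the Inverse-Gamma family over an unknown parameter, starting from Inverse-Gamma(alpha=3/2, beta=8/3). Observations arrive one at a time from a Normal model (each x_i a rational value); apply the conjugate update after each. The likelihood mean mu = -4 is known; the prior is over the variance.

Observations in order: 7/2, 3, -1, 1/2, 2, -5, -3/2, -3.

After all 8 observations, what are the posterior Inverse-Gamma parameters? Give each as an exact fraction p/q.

obs 1: x=7/2 → posterior Inverse-Gamma(2, 739/24)
obs 2: x=3 → posterior Inverse-Gamma(5/2, 1327/24)
obs 3: x=-1 → posterior Inverse-Gamma(3, 1435/24)
obs 4: x=1/2 → posterior Inverse-Gamma(7/2, 839/12)
obs 5: x=2 → posterior Inverse-Gamma(4, 1055/12)
obs 6: x=-5 → posterior Inverse-Gamma(9/2, 1061/12)
obs 7: x=-3/2 → posterior Inverse-Gamma(5, 2197/24)
obs 8: x=-3 → posterior Inverse-Gamma(11/2, 2209/24)

alpha=11/2, beta=2209/24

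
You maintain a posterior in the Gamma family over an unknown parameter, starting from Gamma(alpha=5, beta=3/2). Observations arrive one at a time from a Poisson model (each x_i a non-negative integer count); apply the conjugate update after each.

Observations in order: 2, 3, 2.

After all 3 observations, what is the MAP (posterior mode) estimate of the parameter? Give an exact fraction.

22/9

obs 1: x=2 → posterior Gamma(7, 5/2)
obs 2: x=3 → posterior Gamma(10, 7/2)
obs 3: x=2 → posterior Gamma(12, 9/2)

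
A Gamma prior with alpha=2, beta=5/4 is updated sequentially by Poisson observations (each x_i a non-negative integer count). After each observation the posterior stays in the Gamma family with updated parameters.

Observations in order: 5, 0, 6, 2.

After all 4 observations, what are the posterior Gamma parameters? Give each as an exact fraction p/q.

obs 1: x=5 → posterior Gamma(7, 9/4)
obs 2: x=0 → posterior Gamma(7, 13/4)
obs 3: x=6 → posterior Gamma(13, 17/4)
obs 4: x=2 → posterior Gamma(15, 21/4)

alpha=15, beta=21/4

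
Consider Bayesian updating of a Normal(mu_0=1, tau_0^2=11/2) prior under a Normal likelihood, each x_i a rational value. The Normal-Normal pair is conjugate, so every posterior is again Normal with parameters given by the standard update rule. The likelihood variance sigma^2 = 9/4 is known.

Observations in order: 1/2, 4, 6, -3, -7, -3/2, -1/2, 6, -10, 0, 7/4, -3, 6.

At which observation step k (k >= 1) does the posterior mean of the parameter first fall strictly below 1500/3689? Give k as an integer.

k = 5

obs 1: x=1/2 → posterior Normal(20/31, 99/62)
obs 2: x=4 → posterior Normal(108/53, 99/106)
obs 3: x=6 → posterior Normal(16/5, 33/50)
obs 4: x=-3 → posterior Normal(174/97, 99/194)
obs 5: x=-7 → posterior Normal(20/119, 99/238)
obs 6: x=-3/2 → posterior Normal(-13/141, 33/94)
obs 7: x=-1/2 → posterior Normal(-24/163, 99/326)
obs 8: x=6 → posterior Normal(108/185, 99/370)
obs 9: x=-10 → posterior Normal(-112/207, 11/46)
obs 10: x=0 → posterior Normal(-112/229, 99/458)
obs 11: x=7/4 → posterior Normal(-147/502, 99/502)
obs 12: x=-3 → posterior Normal(-93/182, 33/182)
obs 13: x=6 → posterior Normal(-3/118, 99/590)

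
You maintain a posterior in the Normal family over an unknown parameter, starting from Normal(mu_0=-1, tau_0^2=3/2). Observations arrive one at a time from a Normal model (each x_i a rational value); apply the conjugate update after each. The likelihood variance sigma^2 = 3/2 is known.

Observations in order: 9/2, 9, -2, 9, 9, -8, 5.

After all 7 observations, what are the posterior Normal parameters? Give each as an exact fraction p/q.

obs 1: x=9/2 → posterior Normal(7/4, 3/4)
obs 2: x=9 → posterior Normal(25/6, 1/2)
obs 3: x=-2 → posterior Normal(21/8, 3/8)
obs 4: x=9 → posterior Normal(39/10, 3/10)
obs 5: x=9 → posterior Normal(19/4, 1/4)
obs 6: x=-8 → posterior Normal(41/14, 3/14)
obs 7: x=5 → posterior Normal(51/16, 3/16)

mu_0=51/16, tau_0^2=3/16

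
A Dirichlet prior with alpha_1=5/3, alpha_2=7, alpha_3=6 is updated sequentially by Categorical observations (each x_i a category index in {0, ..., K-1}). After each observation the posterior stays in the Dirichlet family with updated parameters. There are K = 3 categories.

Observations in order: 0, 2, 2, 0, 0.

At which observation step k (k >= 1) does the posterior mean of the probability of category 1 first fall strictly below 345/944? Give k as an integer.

k = 5

obs 1: x=0 → posterior Dirichlet(8/3, 7, 6)
obs 2: x=2 → posterior Dirichlet(8/3, 7, 7)
obs 3: x=2 → posterior Dirichlet(8/3, 7, 8)
obs 4: x=0 → posterior Dirichlet(11/3, 7, 8)
obs 5: x=0 → posterior Dirichlet(14/3, 7, 8)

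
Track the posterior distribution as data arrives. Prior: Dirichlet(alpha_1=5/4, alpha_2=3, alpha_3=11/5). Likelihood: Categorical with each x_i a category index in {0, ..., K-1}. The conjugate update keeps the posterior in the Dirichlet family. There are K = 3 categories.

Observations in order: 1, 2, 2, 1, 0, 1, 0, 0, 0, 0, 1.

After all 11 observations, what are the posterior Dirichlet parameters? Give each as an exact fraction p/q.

alpha_1=25/4, alpha_2=7, alpha_3=21/5

obs 1: x=1 → posterior Dirichlet(5/4, 4, 11/5)
obs 2: x=2 → posterior Dirichlet(5/4, 4, 16/5)
obs 3: x=2 → posterior Dirichlet(5/4, 4, 21/5)
obs 4: x=1 → posterior Dirichlet(5/4, 5, 21/5)
obs 5: x=0 → posterior Dirichlet(9/4, 5, 21/5)
obs 6: x=1 → posterior Dirichlet(9/4, 6, 21/5)
obs 7: x=0 → posterior Dirichlet(13/4, 6, 21/5)
obs 8: x=0 → posterior Dirichlet(17/4, 6, 21/5)
obs 9: x=0 → posterior Dirichlet(21/4, 6, 21/5)
obs 10: x=0 → posterior Dirichlet(25/4, 6, 21/5)
obs 11: x=1 → posterior Dirichlet(25/4, 7, 21/5)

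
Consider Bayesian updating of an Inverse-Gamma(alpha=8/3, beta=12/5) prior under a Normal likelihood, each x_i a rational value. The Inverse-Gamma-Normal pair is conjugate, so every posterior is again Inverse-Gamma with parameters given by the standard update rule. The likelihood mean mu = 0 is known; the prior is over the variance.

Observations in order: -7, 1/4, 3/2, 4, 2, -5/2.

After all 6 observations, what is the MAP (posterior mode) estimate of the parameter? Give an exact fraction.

19767/3200

obs 1: x=-7 → posterior Inverse-Gamma(19/6, 269/10)
obs 2: x=1/4 → posterior Inverse-Gamma(11/3, 4309/160)
obs 3: x=3/2 → posterior Inverse-Gamma(25/6, 4489/160)
obs 4: x=4 → posterior Inverse-Gamma(14/3, 5769/160)
obs 5: x=2 → posterior Inverse-Gamma(31/6, 6089/160)
obs 6: x=-5/2 → posterior Inverse-Gamma(17/3, 6589/160)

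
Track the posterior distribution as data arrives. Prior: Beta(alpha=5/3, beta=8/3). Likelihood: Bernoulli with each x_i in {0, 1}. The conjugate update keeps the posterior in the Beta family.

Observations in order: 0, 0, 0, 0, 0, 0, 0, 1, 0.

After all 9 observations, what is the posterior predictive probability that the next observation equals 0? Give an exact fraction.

4/5

obs 1: x=0 → posterior Beta(5/3, 11/3)
obs 2: x=0 → posterior Beta(5/3, 14/3)
obs 3: x=0 → posterior Beta(5/3, 17/3)
obs 4: x=0 → posterior Beta(5/3, 20/3)
obs 5: x=0 → posterior Beta(5/3, 23/3)
obs 6: x=0 → posterior Beta(5/3, 26/3)
obs 7: x=0 → posterior Beta(5/3, 29/3)
obs 8: x=1 → posterior Beta(8/3, 29/3)
obs 9: x=0 → posterior Beta(8/3, 32/3)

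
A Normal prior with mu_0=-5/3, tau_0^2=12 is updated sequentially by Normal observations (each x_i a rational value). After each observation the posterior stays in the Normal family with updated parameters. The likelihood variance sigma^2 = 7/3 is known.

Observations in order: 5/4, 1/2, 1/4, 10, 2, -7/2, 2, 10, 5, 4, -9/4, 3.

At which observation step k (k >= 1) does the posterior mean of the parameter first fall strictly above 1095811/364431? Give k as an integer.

k = 10

obs 1: x=5/4 → posterior Normal(100/129, 84/43)
obs 2: x=1/2 → posterior Normal(154/237, 84/79)
obs 3: x=1/4 → posterior Normal(181/345, 84/115)
obs 4: x=10 → posterior Normal(1261/453, 84/151)
obs 5: x=2 → posterior Normal(1477/561, 84/187)
obs 6: x=-7/2 → posterior Normal(1099/669, 84/223)
obs 7: x=2 → posterior Normal(1315/777, 12/37)
obs 8: x=10 → posterior Normal(479/177, 84/295)
obs 9: x=5 → posterior Normal(2935/993, 84/331)
obs 10: x=4 → posterior Normal(3367/1101, 84/367)
obs 11: x=-9/4 → posterior Normal(3124/1209, 84/403)
obs 12: x=3 → posterior Normal(3448/1317, 84/439)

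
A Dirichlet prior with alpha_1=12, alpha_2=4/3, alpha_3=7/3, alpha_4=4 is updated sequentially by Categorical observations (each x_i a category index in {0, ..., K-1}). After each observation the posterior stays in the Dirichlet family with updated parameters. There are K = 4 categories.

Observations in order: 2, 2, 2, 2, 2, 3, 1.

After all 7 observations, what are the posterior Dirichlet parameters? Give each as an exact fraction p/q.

alpha_1=12, alpha_2=7/3, alpha_3=22/3, alpha_4=5

obs 1: x=2 → posterior Dirichlet(12, 4/3, 10/3, 4)
obs 2: x=2 → posterior Dirichlet(12, 4/3, 13/3, 4)
obs 3: x=2 → posterior Dirichlet(12, 4/3, 16/3, 4)
obs 4: x=2 → posterior Dirichlet(12, 4/3, 19/3, 4)
obs 5: x=2 → posterior Dirichlet(12, 4/3, 22/3, 4)
obs 6: x=3 → posterior Dirichlet(12, 4/3, 22/3, 5)
obs 7: x=1 → posterior Dirichlet(12, 7/3, 22/3, 5)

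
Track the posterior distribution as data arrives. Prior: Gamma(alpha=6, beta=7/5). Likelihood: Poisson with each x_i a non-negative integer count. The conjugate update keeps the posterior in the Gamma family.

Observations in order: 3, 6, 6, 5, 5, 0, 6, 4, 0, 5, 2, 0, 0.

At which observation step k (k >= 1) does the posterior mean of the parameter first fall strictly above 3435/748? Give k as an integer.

obs 1: x=3 → posterior Gamma(9, 12/5)
obs 2: x=6 → posterior Gamma(15, 17/5)
obs 3: x=6 → posterior Gamma(21, 22/5)
obs 4: x=5 → posterior Gamma(26, 27/5)
obs 5: x=5 → posterior Gamma(31, 32/5)
obs 6: x=0 → posterior Gamma(31, 37/5)
obs 7: x=6 → posterior Gamma(37, 42/5)
obs 8: x=4 → posterior Gamma(41, 47/5)
obs 9: x=0 → posterior Gamma(41, 52/5)
obs 10: x=5 → posterior Gamma(46, 57/5)
obs 11: x=2 → posterior Gamma(48, 62/5)
obs 12: x=0 → posterior Gamma(48, 67/5)
obs 13: x=0 → posterior Gamma(48, 72/5)

k = 3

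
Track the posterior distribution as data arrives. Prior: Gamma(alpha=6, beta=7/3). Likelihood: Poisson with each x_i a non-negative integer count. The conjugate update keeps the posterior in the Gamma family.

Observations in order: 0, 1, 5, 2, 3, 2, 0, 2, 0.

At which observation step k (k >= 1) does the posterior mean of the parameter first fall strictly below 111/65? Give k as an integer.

k = 2

obs 1: x=0 → posterior Gamma(6, 10/3)
obs 2: x=1 → posterior Gamma(7, 13/3)
obs 3: x=5 → posterior Gamma(12, 16/3)
obs 4: x=2 → posterior Gamma(14, 19/3)
obs 5: x=3 → posterior Gamma(17, 22/3)
obs 6: x=2 → posterior Gamma(19, 25/3)
obs 7: x=0 → posterior Gamma(19, 28/3)
obs 8: x=2 → posterior Gamma(21, 31/3)
obs 9: x=0 → posterior Gamma(21, 34/3)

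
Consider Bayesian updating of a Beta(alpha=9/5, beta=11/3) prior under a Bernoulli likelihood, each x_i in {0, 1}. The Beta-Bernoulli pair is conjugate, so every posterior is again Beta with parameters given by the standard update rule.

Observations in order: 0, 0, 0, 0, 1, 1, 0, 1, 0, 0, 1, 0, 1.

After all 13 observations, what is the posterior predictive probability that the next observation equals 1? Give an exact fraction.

102/277

obs 1: x=0 → posterior Beta(9/5, 14/3)
obs 2: x=0 → posterior Beta(9/5, 17/3)
obs 3: x=0 → posterior Beta(9/5, 20/3)
obs 4: x=0 → posterior Beta(9/5, 23/3)
obs 5: x=1 → posterior Beta(14/5, 23/3)
obs 6: x=1 → posterior Beta(19/5, 23/3)
obs 7: x=0 → posterior Beta(19/5, 26/3)
obs 8: x=1 → posterior Beta(24/5, 26/3)
obs 9: x=0 → posterior Beta(24/5, 29/3)
obs 10: x=0 → posterior Beta(24/5, 32/3)
obs 11: x=1 → posterior Beta(29/5, 32/3)
obs 12: x=0 → posterior Beta(29/5, 35/3)
obs 13: x=1 → posterior Beta(34/5, 35/3)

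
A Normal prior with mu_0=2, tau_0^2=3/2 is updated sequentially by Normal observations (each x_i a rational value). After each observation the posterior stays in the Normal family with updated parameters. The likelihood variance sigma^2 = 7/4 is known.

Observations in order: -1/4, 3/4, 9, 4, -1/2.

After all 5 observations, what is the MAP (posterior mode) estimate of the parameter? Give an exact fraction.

92/37

obs 1: x=-1/4 → posterior Normal(25/26, 21/26)
obs 2: x=3/4 → posterior Normal(17/19, 21/38)
obs 3: x=9 → posterior Normal(71/25, 21/50)
obs 4: x=4 → posterior Normal(95/31, 21/62)
obs 5: x=-1/2 → posterior Normal(92/37, 21/74)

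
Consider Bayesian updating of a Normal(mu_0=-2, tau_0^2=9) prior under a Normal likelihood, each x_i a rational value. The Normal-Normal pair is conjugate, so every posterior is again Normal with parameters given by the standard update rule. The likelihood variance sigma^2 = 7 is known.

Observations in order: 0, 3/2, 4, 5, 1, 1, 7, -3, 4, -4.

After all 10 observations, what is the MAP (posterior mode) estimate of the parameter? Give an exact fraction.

obs 1: x=0 → posterior Normal(-7/8, 63/16)
obs 2: x=3/2 → posterior Normal(-1/50, 63/25)
obs 3: x=4 → posterior Normal(71/68, 63/34)
obs 4: x=5 → posterior Normal(161/86, 63/43)
obs 5: x=1 → posterior Normal(179/104, 63/52)
obs 6: x=1 → posterior Normal(197/122, 63/61)
obs 7: x=7 → posterior Normal(323/140, 9/10)
obs 8: x=-3 → posterior Normal(269/158, 63/79)
obs 9: x=4 → posterior Normal(31/16, 63/88)
obs 10: x=-4 → posterior Normal(269/194, 63/97)

269/194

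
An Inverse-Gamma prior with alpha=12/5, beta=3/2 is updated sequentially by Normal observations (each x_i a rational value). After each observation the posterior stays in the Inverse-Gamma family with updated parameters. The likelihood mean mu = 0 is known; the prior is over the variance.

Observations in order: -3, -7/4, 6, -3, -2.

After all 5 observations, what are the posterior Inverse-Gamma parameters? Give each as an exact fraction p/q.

alpha=49/10, beta=1025/32

obs 1: x=-3 → posterior Inverse-Gamma(29/10, 6)
obs 2: x=-7/4 → posterior Inverse-Gamma(17/5, 241/32)
obs 3: x=6 → posterior Inverse-Gamma(39/10, 817/32)
obs 4: x=-3 → posterior Inverse-Gamma(22/5, 961/32)
obs 5: x=-2 → posterior Inverse-Gamma(49/10, 1025/32)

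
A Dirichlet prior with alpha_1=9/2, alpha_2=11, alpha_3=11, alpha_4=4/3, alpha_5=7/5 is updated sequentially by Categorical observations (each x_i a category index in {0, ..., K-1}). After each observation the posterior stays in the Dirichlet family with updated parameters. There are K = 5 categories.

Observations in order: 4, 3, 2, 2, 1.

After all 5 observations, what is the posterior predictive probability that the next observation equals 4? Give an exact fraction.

72/1027

obs 1: x=4 → posterior Dirichlet(9/2, 11, 11, 4/3, 12/5)
obs 2: x=3 → posterior Dirichlet(9/2, 11, 11, 7/3, 12/5)
obs 3: x=2 → posterior Dirichlet(9/2, 11, 12, 7/3, 12/5)
obs 4: x=2 → posterior Dirichlet(9/2, 11, 13, 7/3, 12/5)
obs 5: x=1 → posterior Dirichlet(9/2, 12, 13, 7/3, 12/5)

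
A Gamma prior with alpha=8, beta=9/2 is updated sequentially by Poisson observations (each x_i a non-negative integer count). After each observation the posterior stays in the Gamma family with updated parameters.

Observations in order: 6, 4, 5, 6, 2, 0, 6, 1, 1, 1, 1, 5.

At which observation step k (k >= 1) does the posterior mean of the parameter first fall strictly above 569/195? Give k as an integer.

obs 1: x=6 → posterior Gamma(14, 11/2)
obs 2: x=4 → posterior Gamma(18, 13/2)
obs 3: x=5 → posterior Gamma(23, 15/2)
obs 4: x=6 → posterior Gamma(29, 17/2)
obs 5: x=2 → posterior Gamma(31, 19/2)
obs 6: x=0 → posterior Gamma(31, 21/2)
obs 7: x=6 → posterior Gamma(37, 23/2)
obs 8: x=1 → posterior Gamma(38, 25/2)
obs 9: x=1 → posterior Gamma(39, 27/2)
obs 10: x=1 → posterior Gamma(40, 29/2)
obs 11: x=1 → posterior Gamma(41, 31/2)
obs 12: x=5 → posterior Gamma(46, 33/2)

k = 3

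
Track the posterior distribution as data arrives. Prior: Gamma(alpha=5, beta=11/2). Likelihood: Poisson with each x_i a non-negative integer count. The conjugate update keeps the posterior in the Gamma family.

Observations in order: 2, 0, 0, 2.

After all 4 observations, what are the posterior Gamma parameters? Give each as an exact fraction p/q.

obs 1: x=2 → posterior Gamma(7, 13/2)
obs 2: x=0 → posterior Gamma(7, 15/2)
obs 3: x=0 → posterior Gamma(7, 17/2)
obs 4: x=2 → posterior Gamma(9, 19/2)

alpha=9, beta=19/2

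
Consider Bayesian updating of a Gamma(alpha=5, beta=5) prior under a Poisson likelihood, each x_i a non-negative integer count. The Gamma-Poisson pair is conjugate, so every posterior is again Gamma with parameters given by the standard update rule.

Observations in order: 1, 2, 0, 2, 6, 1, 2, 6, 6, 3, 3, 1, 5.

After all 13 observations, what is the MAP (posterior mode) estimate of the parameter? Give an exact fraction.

obs 1: x=1 → posterior Gamma(6, 6)
obs 2: x=2 → posterior Gamma(8, 7)
obs 3: x=0 → posterior Gamma(8, 8)
obs 4: x=2 → posterior Gamma(10, 9)
obs 5: x=6 → posterior Gamma(16, 10)
obs 6: x=1 → posterior Gamma(17, 11)
obs 7: x=2 → posterior Gamma(19, 12)
obs 8: x=6 → posterior Gamma(25, 13)
obs 9: x=6 → posterior Gamma(31, 14)
obs 10: x=3 → posterior Gamma(34, 15)
obs 11: x=3 → posterior Gamma(37, 16)
obs 12: x=1 → posterior Gamma(38, 17)
obs 13: x=5 → posterior Gamma(43, 18)

7/3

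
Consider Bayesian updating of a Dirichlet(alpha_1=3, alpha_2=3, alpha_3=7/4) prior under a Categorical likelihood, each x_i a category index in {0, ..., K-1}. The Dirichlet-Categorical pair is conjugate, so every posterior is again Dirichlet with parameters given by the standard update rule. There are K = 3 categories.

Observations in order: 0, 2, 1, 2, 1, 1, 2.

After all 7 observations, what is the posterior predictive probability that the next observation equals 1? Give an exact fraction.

obs 1: x=0 → posterior Dirichlet(4, 3, 7/4)
obs 2: x=2 → posterior Dirichlet(4, 3, 11/4)
obs 3: x=1 → posterior Dirichlet(4, 4, 11/4)
obs 4: x=2 → posterior Dirichlet(4, 4, 15/4)
obs 5: x=1 → posterior Dirichlet(4, 5, 15/4)
obs 6: x=1 → posterior Dirichlet(4, 6, 15/4)
obs 7: x=2 → posterior Dirichlet(4, 6, 19/4)

24/59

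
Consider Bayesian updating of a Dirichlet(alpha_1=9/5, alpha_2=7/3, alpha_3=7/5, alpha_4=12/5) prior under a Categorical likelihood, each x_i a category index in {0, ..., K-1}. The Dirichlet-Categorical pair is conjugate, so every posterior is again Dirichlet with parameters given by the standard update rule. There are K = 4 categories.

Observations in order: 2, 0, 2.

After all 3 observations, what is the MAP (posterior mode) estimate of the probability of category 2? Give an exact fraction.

9/26

obs 1: x=2 → posterior Dirichlet(9/5, 7/3, 12/5, 12/5)
obs 2: x=0 → posterior Dirichlet(14/5, 7/3, 12/5, 12/5)
obs 3: x=2 → posterior Dirichlet(14/5, 7/3, 17/5, 12/5)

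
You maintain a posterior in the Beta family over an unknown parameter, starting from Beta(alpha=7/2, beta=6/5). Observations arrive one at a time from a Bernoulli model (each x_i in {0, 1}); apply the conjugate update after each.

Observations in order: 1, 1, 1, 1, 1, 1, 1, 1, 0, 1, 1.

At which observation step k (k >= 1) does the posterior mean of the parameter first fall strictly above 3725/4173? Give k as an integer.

obs 1: x=1 → posterior Beta(9/2, 6/5)
obs 2: x=1 → posterior Beta(11/2, 6/5)
obs 3: x=1 → posterior Beta(13/2, 6/5)
obs 4: x=1 → posterior Beta(15/2, 6/5)
obs 5: x=1 → posterior Beta(17/2, 6/5)
obs 6: x=1 → posterior Beta(19/2, 6/5)
obs 7: x=1 → posterior Beta(21/2, 6/5)
obs 8: x=1 → posterior Beta(23/2, 6/5)
obs 9: x=0 → posterior Beta(23/2, 11/5)
obs 10: x=1 → posterior Beta(25/2, 11/5)
obs 11: x=1 → posterior Beta(27/2, 11/5)

k = 7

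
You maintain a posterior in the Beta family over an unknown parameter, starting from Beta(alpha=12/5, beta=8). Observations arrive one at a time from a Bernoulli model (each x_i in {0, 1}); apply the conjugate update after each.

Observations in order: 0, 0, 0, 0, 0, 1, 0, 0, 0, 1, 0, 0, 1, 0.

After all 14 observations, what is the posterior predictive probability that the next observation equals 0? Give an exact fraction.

95/122

obs 1: x=0 → posterior Beta(12/5, 9)
obs 2: x=0 → posterior Beta(12/5, 10)
obs 3: x=0 → posterior Beta(12/5, 11)
obs 4: x=0 → posterior Beta(12/5, 12)
obs 5: x=0 → posterior Beta(12/5, 13)
obs 6: x=1 → posterior Beta(17/5, 13)
obs 7: x=0 → posterior Beta(17/5, 14)
obs 8: x=0 → posterior Beta(17/5, 15)
obs 9: x=0 → posterior Beta(17/5, 16)
obs 10: x=1 → posterior Beta(22/5, 16)
obs 11: x=0 → posterior Beta(22/5, 17)
obs 12: x=0 → posterior Beta(22/5, 18)
obs 13: x=1 → posterior Beta(27/5, 18)
obs 14: x=0 → posterior Beta(27/5, 19)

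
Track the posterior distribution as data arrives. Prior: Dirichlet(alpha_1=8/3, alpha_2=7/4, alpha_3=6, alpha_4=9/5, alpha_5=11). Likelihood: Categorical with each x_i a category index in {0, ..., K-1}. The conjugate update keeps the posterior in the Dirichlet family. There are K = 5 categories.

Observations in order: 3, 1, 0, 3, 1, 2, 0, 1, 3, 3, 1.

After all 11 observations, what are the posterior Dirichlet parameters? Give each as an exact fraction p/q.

obs 1: x=3 → posterior Dirichlet(8/3, 7/4, 6, 14/5, 11)
obs 2: x=1 → posterior Dirichlet(8/3, 11/4, 6, 14/5, 11)
obs 3: x=0 → posterior Dirichlet(11/3, 11/4, 6, 14/5, 11)
obs 4: x=3 → posterior Dirichlet(11/3, 11/4, 6, 19/5, 11)
obs 5: x=1 → posterior Dirichlet(11/3, 15/4, 6, 19/5, 11)
obs 6: x=2 → posterior Dirichlet(11/3, 15/4, 7, 19/5, 11)
obs 7: x=0 → posterior Dirichlet(14/3, 15/4, 7, 19/5, 11)
obs 8: x=1 → posterior Dirichlet(14/3, 19/4, 7, 19/5, 11)
obs 9: x=3 → posterior Dirichlet(14/3, 19/4, 7, 24/5, 11)
obs 10: x=3 → posterior Dirichlet(14/3, 19/4, 7, 29/5, 11)
obs 11: x=1 → posterior Dirichlet(14/3, 23/4, 7, 29/5, 11)

alpha_1=14/3, alpha_2=23/4, alpha_3=7, alpha_4=29/5, alpha_5=11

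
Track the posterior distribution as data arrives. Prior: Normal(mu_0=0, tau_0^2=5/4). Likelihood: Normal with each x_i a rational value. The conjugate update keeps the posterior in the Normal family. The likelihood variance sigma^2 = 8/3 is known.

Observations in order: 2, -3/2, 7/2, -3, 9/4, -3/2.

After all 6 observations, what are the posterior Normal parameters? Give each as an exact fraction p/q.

obs 1: x=2 → posterior Normal(30/47, 40/47)
obs 2: x=-3/2 → posterior Normal(15/124, 20/31)
obs 3: x=7/2 → posterior Normal(60/77, 40/77)
obs 4: x=-3 → posterior Normal(15/92, 10/23)
obs 5: x=9/4 → posterior Normal(195/428, 40/107)
obs 6: x=-3/2 → posterior Normal(105/488, 20/61)

mu_0=105/488, tau_0^2=20/61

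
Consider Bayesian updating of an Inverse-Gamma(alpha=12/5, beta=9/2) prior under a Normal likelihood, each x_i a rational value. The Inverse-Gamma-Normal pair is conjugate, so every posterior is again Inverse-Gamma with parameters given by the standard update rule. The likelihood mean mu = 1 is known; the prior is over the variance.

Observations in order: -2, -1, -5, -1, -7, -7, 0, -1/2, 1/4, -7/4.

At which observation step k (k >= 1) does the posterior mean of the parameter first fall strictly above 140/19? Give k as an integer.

obs 1: x=-2 → posterior Inverse-Gamma(29/10, 9)
obs 2: x=-1 → posterior Inverse-Gamma(17/5, 11)
obs 3: x=-5 → posterior Inverse-Gamma(39/10, 29)
obs 4: x=-1 → posterior Inverse-Gamma(22/5, 31)
obs 5: x=-7 → posterior Inverse-Gamma(49/10, 63)
obs 6: x=-7 → posterior Inverse-Gamma(27/5, 95)
obs 7: x=0 → posterior Inverse-Gamma(59/10, 191/2)
obs 8: x=-1/2 → posterior Inverse-Gamma(32/5, 773/8)
obs 9: x=1/4 → posterior Inverse-Gamma(69/10, 3101/32)
obs 10: x=-7/4 → posterior Inverse-Gamma(37/5, 1611/16)

k = 3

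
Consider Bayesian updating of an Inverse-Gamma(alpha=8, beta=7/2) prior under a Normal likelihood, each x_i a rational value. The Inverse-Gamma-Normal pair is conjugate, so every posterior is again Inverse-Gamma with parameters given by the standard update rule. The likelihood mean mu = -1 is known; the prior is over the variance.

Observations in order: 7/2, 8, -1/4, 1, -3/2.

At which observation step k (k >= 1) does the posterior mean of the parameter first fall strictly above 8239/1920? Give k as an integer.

obs 1: x=7/2 → posterior Inverse-Gamma(17/2, 109/8)
obs 2: x=8 → posterior Inverse-Gamma(9, 433/8)
obs 3: x=-1/4 → posterior Inverse-Gamma(19/2, 1741/32)
obs 4: x=1 → posterior Inverse-Gamma(10, 1805/32)
obs 5: x=-3/2 → posterior Inverse-Gamma(21/2, 1809/32)

k = 2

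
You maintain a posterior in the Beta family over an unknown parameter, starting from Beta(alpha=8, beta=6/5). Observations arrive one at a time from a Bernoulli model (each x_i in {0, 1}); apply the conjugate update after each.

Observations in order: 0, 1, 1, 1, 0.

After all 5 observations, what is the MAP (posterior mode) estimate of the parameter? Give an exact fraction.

obs 1: x=0 → posterior Beta(8, 11/5)
obs 2: x=1 → posterior Beta(9, 11/5)
obs 3: x=1 → posterior Beta(10, 11/5)
obs 4: x=1 → posterior Beta(11, 11/5)
obs 5: x=0 → posterior Beta(11, 16/5)

50/61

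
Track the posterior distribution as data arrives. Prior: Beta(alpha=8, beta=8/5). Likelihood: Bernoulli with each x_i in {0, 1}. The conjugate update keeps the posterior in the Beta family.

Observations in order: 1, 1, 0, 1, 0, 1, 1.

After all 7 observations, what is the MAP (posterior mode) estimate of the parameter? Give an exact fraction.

obs 1: x=1 → posterior Beta(9, 8/5)
obs 2: x=1 → posterior Beta(10, 8/5)
obs 3: x=0 → posterior Beta(10, 13/5)
obs 4: x=1 → posterior Beta(11, 13/5)
obs 5: x=0 → posterior Beta(11, 18/5)
obs 6: x=1 → posterior Beta(12, 18/5)
obs 7: x=1 → posterior Beta(13, 18/5)

60/73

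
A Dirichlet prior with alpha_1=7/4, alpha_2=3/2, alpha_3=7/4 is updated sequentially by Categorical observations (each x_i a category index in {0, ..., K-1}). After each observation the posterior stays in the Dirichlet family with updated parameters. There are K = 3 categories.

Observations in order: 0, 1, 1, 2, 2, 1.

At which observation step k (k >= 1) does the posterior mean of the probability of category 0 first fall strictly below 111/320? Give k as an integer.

k = 3

obs 1: x=0 → posterior Dirichlet(11/4, 3/2, 7/4)
obs 2: x=1 → posterior Dirichlet(11/4, 5/2, 7/4)
obs 3: x=1 → posterior Dirichlet(11/4, 7/2, 7/4)
obs 4: x=2 → posterior Dirichlet(11/4, 7/2, 11/4)
obs 5: x=2 → posterior Dirichlet(11/4, 7/2, 15/4)
obs 6: x=1 → posterior Dirichlet(11/4, 9/2, 15/4)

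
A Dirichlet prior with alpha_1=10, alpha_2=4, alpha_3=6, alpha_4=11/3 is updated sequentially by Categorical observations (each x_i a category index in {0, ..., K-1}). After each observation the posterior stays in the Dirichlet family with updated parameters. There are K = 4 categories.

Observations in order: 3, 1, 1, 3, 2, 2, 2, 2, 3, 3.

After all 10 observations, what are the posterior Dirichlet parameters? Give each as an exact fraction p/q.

obs 1: x=3 → posterior Dirichlet(10, 4, 6, 14/3)
obs 2: x=1 → posterior Dirichlet(10, 5, 6, 14/3)
obs 3: x=1 → posterior Dirichlet(10, 6, 6, 14/3)
obs 4: x=3 → posterior Dirichlet(10, 6, 6, 17/3)
obs 5: x=2 → posterior Dirichlet(10, 6, 7, 17/3)
obs 6: x=2 → posterior Dirichlet(10, 6, 8, 17/3)
obs 7: x=2 → posterior Dirichlet(10, 6, 9, 17/3)
obs 8: x=2 → posterior Dirichlet(10, 6, 10, 17/3)
obs 9: x=3 → posterior Dirichlet(10, 6, 10, 20/3)
obs 10: x=3 → posterior Dirichlet(10, 6, 10, 23/3)

alpha_1=10, alpha_2=6, alpha_3=10, alpha_4=23/3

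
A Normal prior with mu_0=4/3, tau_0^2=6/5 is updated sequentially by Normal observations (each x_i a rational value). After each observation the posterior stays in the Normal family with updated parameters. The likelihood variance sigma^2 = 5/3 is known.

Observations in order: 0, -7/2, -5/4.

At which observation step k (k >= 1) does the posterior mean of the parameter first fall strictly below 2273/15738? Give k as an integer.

obs 1: x=0 → posterior Normal(100/129, 30/43)
obs 2: x=-7/2 → posterior Normal(-89/183, 30/61)
obs 3: x=-5/4 → posterior Normal(-313/474, 30/79)

k = 2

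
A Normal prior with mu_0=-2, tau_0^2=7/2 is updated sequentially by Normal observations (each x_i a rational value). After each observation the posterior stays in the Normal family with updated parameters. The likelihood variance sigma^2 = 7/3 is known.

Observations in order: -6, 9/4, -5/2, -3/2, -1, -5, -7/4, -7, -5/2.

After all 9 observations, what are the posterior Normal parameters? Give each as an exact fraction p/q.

mu_0=-79/29, tau_0^2=7/29

obs 1: x=-6 → posterior Normal(-22/5, 7/5)
obs 2: x=9/4 → posterior Normal(-61/32, 7/8)
obs 3: x=-5/2 → posterior Normal(-91/44, 7/11)
obs 4: x=-3/2 → posterior Normal(-109/56, 1/2)
obs 5: x=-1 → posterior Normal(-121/68, 7/17)
obs 6: x=-5 → posterior Normal(-181/80, 7/20)
obs 7: x=-7/4 → posterior Normal(-101/46, 7/23)
obs 8: x=-7 → posterior Normal(-11/4, 7/26)
obs 9: x=-5/2 → posterior Normal(-79/29, 7/29)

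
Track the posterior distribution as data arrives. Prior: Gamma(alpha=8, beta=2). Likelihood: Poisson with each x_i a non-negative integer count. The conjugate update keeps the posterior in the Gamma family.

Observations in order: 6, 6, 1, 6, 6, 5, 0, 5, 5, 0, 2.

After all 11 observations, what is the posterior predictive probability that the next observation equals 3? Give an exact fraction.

275105895695967710604470852983823241198116585826109681725725/1389075654047835874691472697921501337260432406063809808039936

obs 1: x=6 → posterior Gamma(14, 3)
obs 2: x=6 → posterior Gamma(20, 4)
obs 3: x=1 → posterior Gamma(21, 5)
obs 4: x=6 → posterior Gamma(27, 6)
obs 5: x=6 → posterior Gamma(33, 7)
obs 6: x=5 → posterior Gamma(38, 8)
obs 7: x=0 → posterior Gamma(38, 9)
obs 8: x=5 → posterior Gamma(43, 10)
obs 9: x=5 → posterior Gamma(48, 11)
obs 10: x=0 → posterior Gamma(48, 12)
obs 11: x=2 → posterior Gamma(50, 13)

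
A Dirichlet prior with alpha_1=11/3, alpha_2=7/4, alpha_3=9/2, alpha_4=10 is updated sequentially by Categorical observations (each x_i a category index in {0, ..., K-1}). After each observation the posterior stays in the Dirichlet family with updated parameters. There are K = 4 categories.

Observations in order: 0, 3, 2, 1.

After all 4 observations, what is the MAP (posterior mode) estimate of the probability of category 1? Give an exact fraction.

obs 1: x=0 → posterior Dirichlet(14/3, 7/4, 9/2, 10)
obs 2: x=3 → posterior Dirichlet(14/3, 7/4, 9/2, 11)
obs 3: x=2 → posterior Dirichlet(14/3, 7/4, 11/2, 11)
obs 4: x=1 → posterior Dirichlet(14/3, 11/4, 11/2, 11)

21/239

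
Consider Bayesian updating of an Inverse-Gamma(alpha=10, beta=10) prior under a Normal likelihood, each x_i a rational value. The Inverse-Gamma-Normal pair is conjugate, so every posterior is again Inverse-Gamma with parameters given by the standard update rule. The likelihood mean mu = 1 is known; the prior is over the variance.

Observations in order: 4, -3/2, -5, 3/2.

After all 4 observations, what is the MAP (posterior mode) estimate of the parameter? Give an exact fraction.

11/4

obs 1: x=4 → posterior Inverse-Gamma(21/2, 29/2)
obs 2: x=-3/2 → posterior Inverse-Gamma(11, 141/8)
obs 3: x=-5 → posterior Inverse-Gamma(23/2, 285/8)
obs 4: x=3/2 → posterior Inverse-Gamma(12, 143/4)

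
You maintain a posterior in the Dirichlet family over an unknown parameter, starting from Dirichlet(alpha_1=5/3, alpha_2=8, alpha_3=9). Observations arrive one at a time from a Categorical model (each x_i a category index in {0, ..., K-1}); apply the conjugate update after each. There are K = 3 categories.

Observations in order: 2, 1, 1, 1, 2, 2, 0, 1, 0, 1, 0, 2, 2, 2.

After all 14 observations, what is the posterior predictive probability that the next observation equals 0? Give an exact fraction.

obs 1: x=2 → posterior Dirichlet(5/3, 8, 10)
obs 2: x=1 → posterior Dirichlet(5/3, 9, 10)
obs 3: x=1 → posterior Dirichlet(5/3, 10, 10)
obs 4: x=1 → posterior Dirichlet(5/3, 11, 10)
obs 5: x=2 → posterior Dirichlet(5/3, 11, 11)
obs 6: x=2 → posterior Dirichlet(5/3, 11, 12)
obs 7: x=0 → posterior Dirichlet(8/3, 11, 12)
obs 8: x=1 → posterior Dirichlet(8/3, 12, 12)
obs 9: x=0 → posterior Dirichlet(11/3, 12, 12)
obs 10: x=1 → posterior Dirichlet(11/3, 13, 12)
obs 11: x=0 → posterior Dirichlet(14/3, 13, 12)
obs 12: x=2 → posterior Dirichlet(14/3, 13, 13)
obs 13: x=2 → posterior Dirichlet(14/3, 13, 14)
obs 14: x=2 → posterior Dirichlet(14/3, 13, 15)

1/7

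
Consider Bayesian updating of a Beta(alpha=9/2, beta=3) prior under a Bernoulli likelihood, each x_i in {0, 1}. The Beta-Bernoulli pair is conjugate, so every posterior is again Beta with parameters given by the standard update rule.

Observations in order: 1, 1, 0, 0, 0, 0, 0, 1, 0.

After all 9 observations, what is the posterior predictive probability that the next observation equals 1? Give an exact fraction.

obs 1: x=1 → posterior Beta(11/2, 3)
obs 2: x=1 → posterior Beta(13/2, 3)
obs 3: x=0 → posterior Beta(13/2, 4)
obs 4: x=0 → posterior Beta(13/2, 5)
obs 5: x=0 → posterior Beta(13/2, 6)
obs 6: x=0 → posterior Beta(13/2, 7)
obs 7: x=0 → posterior Beta(13/2, 8)
obs 8: x=1 → posterior Beta(15/2, 8)
obs 9: x=0 → posterior Beta(15/2, 9)

5/11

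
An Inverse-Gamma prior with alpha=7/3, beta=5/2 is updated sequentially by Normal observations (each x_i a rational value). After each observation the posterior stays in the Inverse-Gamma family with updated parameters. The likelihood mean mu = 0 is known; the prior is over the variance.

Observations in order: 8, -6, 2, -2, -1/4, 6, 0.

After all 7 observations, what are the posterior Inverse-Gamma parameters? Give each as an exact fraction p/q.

obs 1: x=8 → posterior Inverse-Gamma(17/6, 69/2)
obs 2: x=-6 → posterior Inverse-Gamma(10/3, 105/2)
obs 3: x=2 → posterior Inverse-Gamma(23/6, 109/2)
obs 4: x=-2 → posterior Inverse-Gamma(13/3, 113/2)
obs 5: x=-1/4 → posterior Inverse-Gamma(29/6, 1809/32)
obs 6: x=6 → posterior Inverse-Gamma(16/3, 2385/32)
obs 7: x=0 → posterior Inverse-Gamma(35/6, 2385/32)

alpha=35/6, beta=2385/32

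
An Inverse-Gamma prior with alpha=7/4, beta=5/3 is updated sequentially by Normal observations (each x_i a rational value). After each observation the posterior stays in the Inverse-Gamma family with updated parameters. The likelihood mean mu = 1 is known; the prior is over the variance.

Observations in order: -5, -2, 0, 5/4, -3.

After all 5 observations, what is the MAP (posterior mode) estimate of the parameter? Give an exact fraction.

obs 1: x=-5 → posterior Inverse-Gamma(9/4, 59/3)
obs 2: x=-2 → posterior Inverse-Gamma(11/4, 145/6)
obs 3: x=0 → posterior Inverse-Gamma(13/4, 74/3)
obs 4: x=5/4 → posterior Inverse-Gamma(15/4, 2371/96)
obs 5: x=-3 → posterior Inverse-Gamma(17/4, 3139/96)

3139/504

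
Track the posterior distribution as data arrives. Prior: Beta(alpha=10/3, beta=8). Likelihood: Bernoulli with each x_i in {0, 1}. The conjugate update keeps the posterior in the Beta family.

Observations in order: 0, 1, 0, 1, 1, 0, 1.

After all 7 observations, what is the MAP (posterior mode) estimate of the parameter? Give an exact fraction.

obs 1: x=0 → posterior Beta(10/3, 9)
obs 2: x=1 → posterior Beta(13/3, 9)
obs 3: x=0 → posterior Beta(13/3, 10)
obs 4: x=1 → posterior Beta(16/3, 10)
obs 5: x=1 → posterior Beta(19/3, 10)
obs 6: x=0 → posterior Beta(19/3, 11)
obs 7: x=1 → posterior Beta(22/3, 11)

19/49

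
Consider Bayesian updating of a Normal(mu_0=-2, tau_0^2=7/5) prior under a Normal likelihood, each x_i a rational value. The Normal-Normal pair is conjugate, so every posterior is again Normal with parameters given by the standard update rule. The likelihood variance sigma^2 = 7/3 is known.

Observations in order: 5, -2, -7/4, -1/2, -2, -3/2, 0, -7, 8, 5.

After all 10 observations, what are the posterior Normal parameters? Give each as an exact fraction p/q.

mu_0=-1/140, tau_0^2=1/5

obs 1: x=5 → posterior Normal(5/8, 7/8)
obs 2: x=-2 → posterior Normal(-1/11, 7/11)
obs 3: x=-7/4 → posterior Normal(-25/56, 1/2)
obs 4: x=-1/2 → posterior Normal(-31/68, 7/17)
obs 5: x=-2 → posterior Normal(-11/16, 7/20)
obs 6: x=-3/2 → posterior Normal(-73/92, 7/23)
obs 7: x=0 → posterior Normal(-73/104, 7/26)
obs 8: x=-7 → posterior Normal(-157/116, 7/29)
obs 9: x=8 → posterior Normal(-61/128, 7/32)
obs 10: x=5 → posterior Normal(-1/140, 1/5)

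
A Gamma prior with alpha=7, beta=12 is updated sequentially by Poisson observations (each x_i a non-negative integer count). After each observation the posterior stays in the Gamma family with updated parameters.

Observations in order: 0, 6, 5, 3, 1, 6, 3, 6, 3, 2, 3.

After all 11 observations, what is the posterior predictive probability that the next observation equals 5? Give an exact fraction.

obs 1: x=0 → posterior Gamma(7, 13)
obs 2: x=6 → posterior Gamma(13, 14)
obs 3: x=5 → posterior Gamma(18, 15)
obs 4: x=3 → posterior Gamma(21, 16)
obs 5: x=1 → posterior Gamma(22, 17)
obs 6: x=6 → posterior Gamma(28, 18)
obs 7: x=3 → posterior Gamma(31, 19)
obs 8: x=6 → posterior Gamma(37, 20)
obs 9: x=3 → posterior Gamma(40, 21)
obs 10: x=2 → posterior Gamma(42, 22)
obs 11: x=3 → posterior Gamma(45, 23)

1004094052784825145653414021616581470130031405512008278492862209167/28461617959206894236930169498098785439123614388415729935176031010816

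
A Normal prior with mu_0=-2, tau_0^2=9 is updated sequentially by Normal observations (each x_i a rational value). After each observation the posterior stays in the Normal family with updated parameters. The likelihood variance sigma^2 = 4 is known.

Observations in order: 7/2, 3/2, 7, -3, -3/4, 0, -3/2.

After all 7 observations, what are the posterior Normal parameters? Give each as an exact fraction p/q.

mu_0=211/268, tau_0^2=36/67

obs 1: x=7/2 → posterior Normal(47/26, 36/13)
obs 2: x=3/2 → posterior Normal(37/22, 18/11)
obs 3: x=7 → posterior Normal(100/31, 36/31)
obs 4: x=-3 → posterior Normal(73/40, 9/10)
obs 5: x=-3/4 → posterior Normal(265/196, 36/49)
obs 6: x=0 → posterior Normal(265/232, 18/29)
obs 7: x=-3/2 → posterior Normal(211/268, 36/67)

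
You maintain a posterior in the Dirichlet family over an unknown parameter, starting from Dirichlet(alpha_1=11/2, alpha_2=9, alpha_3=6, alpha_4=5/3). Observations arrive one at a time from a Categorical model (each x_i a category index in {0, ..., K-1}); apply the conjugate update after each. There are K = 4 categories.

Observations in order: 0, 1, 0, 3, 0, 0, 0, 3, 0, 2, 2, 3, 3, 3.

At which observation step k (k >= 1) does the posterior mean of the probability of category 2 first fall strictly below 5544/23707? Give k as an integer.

k = 4

obs 1: x=0 → posterior Dirichlet(13/2, 9, 6, 5/3)
obs 2: x=1 → posterior Dirichlet(13/2, 10, 6, 5/3)
obs 3: x=0 → posterior Dirichlet(15/2, 10, 6, 5/3)
obs 4: x=3 → posterior Dirichlet(15/2, 10, 6, 8/3)
obs 5: x=0 → posterior Dirichlet(17/2, 10, 6, 8/3)
obs 6: x=0 → posterior Dirichlet(19/2, 10, 6, 8/3)
obs 7: x=0 → posterior Dirichlet(21/2, 10, 6, 8/3)
obs 8: x=3 → posterior Dirichlet(21/2, 10, 6, 11/3)
obs 9: x=0 → posterior Dirichlet(23/2, 10, 6, 11/3)
obs 10: x=2 → posterior Dirichlet(23/2, 10, 7, 11/3)
obs 11: x=2 → posterior Dirichlet(23/2, 10, 8, 11/3)
obs 12: x=3 → posterior Dirichlet(23/2, 10, 8, 14/3)
obs 13: x=3 → posterior Dirichlet(23/2, 10, 8, 17/3)
obs 14: x=3 → posterior Dirichlet(23/2, 10, 8, 20/3)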